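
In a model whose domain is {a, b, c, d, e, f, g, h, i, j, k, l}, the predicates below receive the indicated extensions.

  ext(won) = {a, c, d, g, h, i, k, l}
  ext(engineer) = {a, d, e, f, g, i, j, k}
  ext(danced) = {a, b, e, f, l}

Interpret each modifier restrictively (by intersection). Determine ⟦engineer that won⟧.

{a, d, g, i, k}

⟦that won⟧ = ⟦won⟧ = {a, c, d, g, h, i, k, l}
⟦engineer⟧ = {a, d, e, f, g, i, j, k}
… ∩ ⟦that won⟧ = {a, d, e, f, g, i, j, k} ∩ {a, c, d, g, h, i, k, l} = {a, d, g, i, k}
So ⟦engineer that won⟧ = {a, d, g, i, k}.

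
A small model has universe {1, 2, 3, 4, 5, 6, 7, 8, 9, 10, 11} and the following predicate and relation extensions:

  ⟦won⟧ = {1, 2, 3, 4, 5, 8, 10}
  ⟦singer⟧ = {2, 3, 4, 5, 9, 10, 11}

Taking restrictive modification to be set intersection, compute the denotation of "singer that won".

{2, 3, 4, 5, 10}

⟦that won⟧ = ⟦won⟧ = {1, 2, 3, 4, 5, 8, 10}
⟦singer⟧ = {2, 3, 4, 5, 9, 10, 11}
… ∩ ⟦that won⟧ = {2, 3, 4, 5, 9, 10, 11} ∩ {1, 2, 3, 4, 5, 8, 10} = {2, 3, 4, 5, 10}
So ⟦singer that won⟧ = {2, 3, 4, 5, 10}.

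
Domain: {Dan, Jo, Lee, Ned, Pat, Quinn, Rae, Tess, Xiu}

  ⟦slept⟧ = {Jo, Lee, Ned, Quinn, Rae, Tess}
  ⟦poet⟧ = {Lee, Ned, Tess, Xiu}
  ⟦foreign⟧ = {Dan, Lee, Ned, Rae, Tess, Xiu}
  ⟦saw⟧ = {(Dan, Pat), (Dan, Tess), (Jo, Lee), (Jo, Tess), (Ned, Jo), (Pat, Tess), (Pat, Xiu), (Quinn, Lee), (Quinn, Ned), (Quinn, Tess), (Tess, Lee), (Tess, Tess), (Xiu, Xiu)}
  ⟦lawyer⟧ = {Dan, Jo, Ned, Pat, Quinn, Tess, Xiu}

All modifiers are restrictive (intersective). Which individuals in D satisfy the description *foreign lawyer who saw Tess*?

{Dan, Tess}

⟦who saw Tess⟧ = {x : ⟨x, Tess⟩ ∈ ⟦saw⟧} = {Dan, Jo, Pat, Quinn, Tess}
⟦lawyer⟧ = {Dan, Jo, Ned, Pat, Quinn, Tess, Xiu}
… ∩ ⟦who saw Tess⟧ = {Dan, Jo, Ned, Pat, Quinn, Tess, Xiu} ∩ {Dan, Jo, Pat, Quinn, Tess} = {Dan, Jo, Pat, Quinn, Tess}
… ∩ ⟦foreign⟧ = {Dan, Jo, Pat, Quinn, Tess} ∩ {Dan, Lee, Ned, Rae, Tess, Xiu} = {Dan, Tess}
So ⟦foreign lawyer who saw Tess⟧ = {Dan, Tess}.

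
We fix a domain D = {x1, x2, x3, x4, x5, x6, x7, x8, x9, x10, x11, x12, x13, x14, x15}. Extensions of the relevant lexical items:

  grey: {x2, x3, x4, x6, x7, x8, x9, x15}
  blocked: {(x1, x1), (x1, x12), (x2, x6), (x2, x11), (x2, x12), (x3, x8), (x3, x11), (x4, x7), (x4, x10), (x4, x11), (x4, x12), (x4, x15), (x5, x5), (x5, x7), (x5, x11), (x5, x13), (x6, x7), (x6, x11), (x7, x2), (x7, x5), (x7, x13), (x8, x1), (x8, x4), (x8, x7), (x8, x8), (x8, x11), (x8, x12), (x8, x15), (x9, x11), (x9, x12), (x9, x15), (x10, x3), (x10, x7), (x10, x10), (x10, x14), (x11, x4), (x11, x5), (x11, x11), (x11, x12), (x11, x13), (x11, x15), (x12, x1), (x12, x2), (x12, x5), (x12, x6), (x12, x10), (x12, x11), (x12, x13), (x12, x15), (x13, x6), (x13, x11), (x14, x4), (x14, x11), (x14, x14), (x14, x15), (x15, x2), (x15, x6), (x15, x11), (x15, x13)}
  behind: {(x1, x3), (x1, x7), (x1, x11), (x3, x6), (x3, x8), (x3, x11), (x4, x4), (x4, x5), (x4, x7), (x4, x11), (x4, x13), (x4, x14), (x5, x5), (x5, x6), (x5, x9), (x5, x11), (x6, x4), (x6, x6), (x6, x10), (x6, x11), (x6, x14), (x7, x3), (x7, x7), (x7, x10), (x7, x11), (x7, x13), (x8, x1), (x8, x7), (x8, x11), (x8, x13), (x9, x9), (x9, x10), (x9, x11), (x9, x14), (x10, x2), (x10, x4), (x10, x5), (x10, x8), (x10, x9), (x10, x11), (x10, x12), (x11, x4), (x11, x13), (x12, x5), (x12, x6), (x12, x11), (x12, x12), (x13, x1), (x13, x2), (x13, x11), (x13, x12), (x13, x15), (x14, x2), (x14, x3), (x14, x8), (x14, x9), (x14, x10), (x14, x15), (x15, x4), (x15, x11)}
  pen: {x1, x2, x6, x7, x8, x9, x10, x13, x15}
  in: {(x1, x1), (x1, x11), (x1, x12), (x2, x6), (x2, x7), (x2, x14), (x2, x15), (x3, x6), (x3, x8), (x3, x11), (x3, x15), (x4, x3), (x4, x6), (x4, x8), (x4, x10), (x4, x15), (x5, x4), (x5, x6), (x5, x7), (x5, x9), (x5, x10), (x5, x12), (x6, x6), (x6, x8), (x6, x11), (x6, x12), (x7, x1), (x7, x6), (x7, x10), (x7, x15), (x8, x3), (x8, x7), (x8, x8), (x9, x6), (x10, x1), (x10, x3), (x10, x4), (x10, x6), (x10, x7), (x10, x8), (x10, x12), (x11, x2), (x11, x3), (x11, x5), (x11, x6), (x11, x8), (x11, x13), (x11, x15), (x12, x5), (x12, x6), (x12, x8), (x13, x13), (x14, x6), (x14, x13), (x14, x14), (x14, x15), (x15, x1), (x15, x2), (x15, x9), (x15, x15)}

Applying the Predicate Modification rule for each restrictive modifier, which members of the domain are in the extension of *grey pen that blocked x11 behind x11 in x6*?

{x6, x9}

⟦that blocked x11⟧ = {x : ⟨x, x11⟩ ∈ ⟦blocked⟧} = {x2, x3, x4, x5, x6, x8, x9, x11, x12, x13, x14, x15}
⟦behind x11⟧ = {x : ⟨x, x11⟩ ∈ ⟦behind⟧} = {x1, x3, x4, x5, x6, x7, x8, x9, x10, x12, x13, x15}
⟦in x6⟧ = {x : ⟨x, x6⟩ ∈ ⟦in⟧} = {x2, x3, x4, x5, x6, x7, x9, x10, x11, x12, x14}
⟦pen⟧ = {x1, x2, x6, x7, x8, x9, x10, x13, x15}
… ∩ ⟦that blocked x11⟧ = {x1, x2, x6, x7, x8, x9, x10, x13, x15} ∩ {x2, x3, x4, x5, x6, x8, x9, x11, x12, x13, x14, x15} = {x2, x6, x8, x9, x13, x15}
… ∩ ⟦behind x11⟧ = {x2, x6, x8, x9, x13, x15} ∩ {x1, x3, x4, x5, x6, x7, x8, x9, x10, x12, x13, x15} = {x6, x8, x9, x13, x15}
… ∩ ⟦in x6⟧ = {x6, x8, x9, x13, x15} ∩ {x2, x3, x4, x5, x6, x7, x9, x10, x11, x12, x14} = {x6, x9}
… ∩ ⟦grey⟧ = {x6, x9} ∩ {x2, x3, x4, x6, x7, x8, x9, x15} = {x6, x9}
So ⟦grey pen that blocked x11 behind x11 in x6⟧ = {x6, x9}.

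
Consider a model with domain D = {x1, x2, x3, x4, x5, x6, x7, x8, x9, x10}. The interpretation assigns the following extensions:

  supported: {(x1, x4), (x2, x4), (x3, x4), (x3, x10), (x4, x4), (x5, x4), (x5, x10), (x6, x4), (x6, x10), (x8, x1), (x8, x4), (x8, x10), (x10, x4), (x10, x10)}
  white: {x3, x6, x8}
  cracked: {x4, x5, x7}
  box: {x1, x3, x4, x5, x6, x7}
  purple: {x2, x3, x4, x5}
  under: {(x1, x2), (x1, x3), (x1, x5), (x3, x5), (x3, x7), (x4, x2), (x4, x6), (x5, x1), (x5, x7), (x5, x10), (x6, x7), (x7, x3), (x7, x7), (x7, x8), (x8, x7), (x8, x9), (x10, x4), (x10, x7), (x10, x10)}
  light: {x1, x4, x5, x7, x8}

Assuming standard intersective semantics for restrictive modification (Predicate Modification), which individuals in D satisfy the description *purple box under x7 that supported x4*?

⟦under x7⟧ = {x : ⟨x, x7⟩ ∈ ⟦under⟧} = {x3, x5, x6, x7, x8, x10}
⟦that supported x4⟧ = {x : ⟨x, x4⟩ ∈ ⟦supported⟧} = {x1, x2, x3, x4, x5, x6, x8, x10}
⟦box⟧ = {x1, x3, x4, x5, x6, x7}
… ∩ ⟦under x7⟧ = {x1, x3, x4, x5, x6, x7} ∩ {x3, x5, x6, x7, x8, x10} = {x3, x5, x6, x7}
… ∩ ⟦that supported x4⟧ = {x3, x5, x6, x7} ∩ {x1, x2, x3, x4, x5, x6, x8, x10} = {x3, x5, x6}
… ∩ ⟦purple⟧ = {x3, x5, x6} ∩ {x2, x3, x4, x5} = {x3, x5}
So ⟦purple box under x7 that supported x4⟧ = {x3, x5}.

{x3, x5}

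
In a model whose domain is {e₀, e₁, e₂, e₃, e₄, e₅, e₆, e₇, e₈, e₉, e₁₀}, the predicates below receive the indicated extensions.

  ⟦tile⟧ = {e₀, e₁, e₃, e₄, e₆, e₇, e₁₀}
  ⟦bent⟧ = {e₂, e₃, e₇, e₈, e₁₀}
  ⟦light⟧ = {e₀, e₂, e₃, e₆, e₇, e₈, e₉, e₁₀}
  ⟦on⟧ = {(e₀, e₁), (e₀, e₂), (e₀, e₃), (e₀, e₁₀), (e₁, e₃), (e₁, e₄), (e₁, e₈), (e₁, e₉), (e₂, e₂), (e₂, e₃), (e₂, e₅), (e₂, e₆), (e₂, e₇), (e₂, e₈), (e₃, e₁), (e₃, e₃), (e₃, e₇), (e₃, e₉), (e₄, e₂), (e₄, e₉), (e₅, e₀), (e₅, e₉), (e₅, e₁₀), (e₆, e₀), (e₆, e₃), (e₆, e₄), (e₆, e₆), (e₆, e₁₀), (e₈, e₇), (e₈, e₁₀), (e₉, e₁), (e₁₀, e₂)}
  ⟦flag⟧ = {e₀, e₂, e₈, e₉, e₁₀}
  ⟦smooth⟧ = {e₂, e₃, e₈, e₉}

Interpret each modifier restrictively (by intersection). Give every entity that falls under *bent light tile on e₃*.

{e₃}

⟦on e₃⟧ = {x : ⟨x, e₃⟩ ∈ ⟦on⟧} = {e₀, e₁, e₂, e₃, e₆}
⟦tile⟧ = {e₀, e₁, e₃, e₄, e₆, e₇, e₁₀}
… ∩ ⟦on e₃⟧ = {e₀, e₁, e₃, e₄, e₆, e₇, e₁₀} ∩ {e₀, e₁, e₂, e₃, e₆} = {e₀, e₁, e₃, e₆}
… ∩ ⟦bent⟧ = {e₀, e₁, e₃, e₆} ∩ {e₂, e₃, e₇, e₈, e₁₀} = {e₃}
… ∩ ⟦light⟧ = {e₃} ∩ {e₀, e₂, e₃, e₆, e₇, e₈, e₉, e₁₀} = {e₃}
So ⟦bent light tile on e₃⟧ = {e₃}.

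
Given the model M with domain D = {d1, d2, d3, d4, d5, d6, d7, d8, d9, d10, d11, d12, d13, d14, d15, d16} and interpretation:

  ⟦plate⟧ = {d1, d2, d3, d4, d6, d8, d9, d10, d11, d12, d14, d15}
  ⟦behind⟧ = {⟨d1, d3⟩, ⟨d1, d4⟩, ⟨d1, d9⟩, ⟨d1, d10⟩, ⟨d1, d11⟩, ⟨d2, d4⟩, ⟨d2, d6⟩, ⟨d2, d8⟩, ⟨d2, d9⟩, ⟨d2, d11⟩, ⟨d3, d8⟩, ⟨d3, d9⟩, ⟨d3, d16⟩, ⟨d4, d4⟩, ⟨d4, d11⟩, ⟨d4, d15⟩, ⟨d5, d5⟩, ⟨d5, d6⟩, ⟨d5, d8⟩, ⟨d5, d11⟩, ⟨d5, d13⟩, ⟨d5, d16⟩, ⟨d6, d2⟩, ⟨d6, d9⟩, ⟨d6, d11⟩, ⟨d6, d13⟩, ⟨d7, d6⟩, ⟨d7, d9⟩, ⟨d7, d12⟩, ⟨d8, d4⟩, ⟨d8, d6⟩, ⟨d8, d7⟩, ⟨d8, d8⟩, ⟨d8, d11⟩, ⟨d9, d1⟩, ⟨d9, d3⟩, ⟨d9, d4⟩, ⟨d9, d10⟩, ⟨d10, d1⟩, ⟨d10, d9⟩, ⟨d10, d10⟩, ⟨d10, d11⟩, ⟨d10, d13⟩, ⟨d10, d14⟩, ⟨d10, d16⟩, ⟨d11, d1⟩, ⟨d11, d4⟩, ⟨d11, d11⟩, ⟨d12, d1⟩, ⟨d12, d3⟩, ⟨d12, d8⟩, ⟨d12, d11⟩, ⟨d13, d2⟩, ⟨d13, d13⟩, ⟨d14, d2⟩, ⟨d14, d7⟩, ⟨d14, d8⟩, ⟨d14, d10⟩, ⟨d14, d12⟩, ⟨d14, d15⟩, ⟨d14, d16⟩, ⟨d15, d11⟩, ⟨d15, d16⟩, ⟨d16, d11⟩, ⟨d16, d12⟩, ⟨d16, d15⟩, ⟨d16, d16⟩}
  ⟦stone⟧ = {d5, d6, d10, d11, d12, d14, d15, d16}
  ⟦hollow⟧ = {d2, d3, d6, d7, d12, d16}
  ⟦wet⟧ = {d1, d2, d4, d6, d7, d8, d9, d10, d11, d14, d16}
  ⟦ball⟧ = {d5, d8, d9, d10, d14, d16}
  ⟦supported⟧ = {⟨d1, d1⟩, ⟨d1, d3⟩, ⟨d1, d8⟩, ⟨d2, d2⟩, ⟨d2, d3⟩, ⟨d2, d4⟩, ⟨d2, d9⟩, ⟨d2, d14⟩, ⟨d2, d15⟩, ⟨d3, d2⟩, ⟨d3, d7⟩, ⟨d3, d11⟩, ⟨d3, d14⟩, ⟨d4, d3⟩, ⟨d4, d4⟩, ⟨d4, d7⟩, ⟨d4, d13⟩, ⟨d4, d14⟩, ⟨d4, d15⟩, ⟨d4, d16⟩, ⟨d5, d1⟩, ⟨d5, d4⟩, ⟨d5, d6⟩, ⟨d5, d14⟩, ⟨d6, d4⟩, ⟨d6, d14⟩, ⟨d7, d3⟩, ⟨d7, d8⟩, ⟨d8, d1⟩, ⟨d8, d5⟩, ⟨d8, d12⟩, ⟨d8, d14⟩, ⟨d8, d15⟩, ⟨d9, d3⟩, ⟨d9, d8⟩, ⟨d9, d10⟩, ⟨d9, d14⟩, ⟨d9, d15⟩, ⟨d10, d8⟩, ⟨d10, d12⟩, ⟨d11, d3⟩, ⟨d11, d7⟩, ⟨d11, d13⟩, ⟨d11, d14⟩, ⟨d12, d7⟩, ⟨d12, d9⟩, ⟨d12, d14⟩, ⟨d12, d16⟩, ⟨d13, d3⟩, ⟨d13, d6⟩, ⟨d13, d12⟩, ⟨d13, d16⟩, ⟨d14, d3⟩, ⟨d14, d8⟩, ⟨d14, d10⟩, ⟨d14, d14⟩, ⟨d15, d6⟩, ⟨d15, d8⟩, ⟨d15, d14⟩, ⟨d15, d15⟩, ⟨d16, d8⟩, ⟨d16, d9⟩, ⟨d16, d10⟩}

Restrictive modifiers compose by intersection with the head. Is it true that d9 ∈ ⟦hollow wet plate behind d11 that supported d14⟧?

⟦behind d11⟧ = {x : ⟨x, d11⟩ ∈ ⟦behind⟧} = {d1, d2, d4, d5, d6, d8, d10, d11, d12, d15, d16}
⟦that supported d14⟧ = {x : ⟨x, d14⟩ ∈ ⟦supported⟧} = {d2, d3, d4, d5, d6, d8, d9, d11, d12, d14, d15}
⟦plate⟧ = {d1, d2, d3, d4, d6, d8, d9, d10, d11, d12, d14, d15}
… ∩ ⟦behind d11⟧ = {d1, d2, d3, d4, d6, d8, d9, d10, d11, d12, d14, d15} ∩ {d1, d2, d4, d5, d6, d8, d10, d11, d12, d15, d16} = {d1, d2, d4, d6, d8, d10, d11, d12, d15}
… ∩ ⟦that supported d14⟧ = {d1, d2, d4, d6, d8, d10, d11, d12, d15} ∩ {d2, d3, d4, d5, d6, d8, d9, d11, d12, d14, d15} = {d2, d4, d6, d8, d11, d12, d15}
… ∩ ⟦hollow⟧ = {d2, d4, d6, d8, d11, d12, d15} ∩ {d2, d3, d6, d7, d12, d16} = {d2, d6, d12}
… ∩ ⟦wet⟧ = {d2, d6, d12} ∩ {d1, d2, d4, d6, d7, d8, d9, d10, d11, d14, d16} = {d2, d6}
⟦hollow wet plate behind d11 that supported d14⟧ = {d2, d6}; d9 ∉ this set.

no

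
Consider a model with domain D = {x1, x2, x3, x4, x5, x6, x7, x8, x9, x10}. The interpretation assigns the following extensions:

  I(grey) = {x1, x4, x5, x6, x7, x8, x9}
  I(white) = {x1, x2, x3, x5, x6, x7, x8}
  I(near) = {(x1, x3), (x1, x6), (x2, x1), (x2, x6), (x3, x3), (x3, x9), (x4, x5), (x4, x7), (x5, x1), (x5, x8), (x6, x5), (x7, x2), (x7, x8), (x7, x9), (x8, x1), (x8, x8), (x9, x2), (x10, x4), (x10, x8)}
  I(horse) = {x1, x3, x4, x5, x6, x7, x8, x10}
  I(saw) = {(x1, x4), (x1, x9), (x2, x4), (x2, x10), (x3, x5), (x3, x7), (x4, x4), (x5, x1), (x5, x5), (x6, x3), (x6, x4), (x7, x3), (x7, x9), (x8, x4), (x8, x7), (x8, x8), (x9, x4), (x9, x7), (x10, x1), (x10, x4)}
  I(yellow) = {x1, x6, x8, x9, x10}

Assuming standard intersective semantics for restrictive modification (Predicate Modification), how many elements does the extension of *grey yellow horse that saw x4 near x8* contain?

1

⟦that saw x4⟧ = {x : ⟨x, x4⟩ ∈ ⟦saw⟧} = {x1, x2, x4, x6, x8, x9, x10}
⟦near x8⟧ = {x : ⟨x, x8⟩ ∈ ⟦near⟧} = {x5, x7, x8, x10}
⟦horse⟧ = {x1, x3, x4, x5, x6, x7, x8, x10}
… ∩ ⟦that saw x4⟧ = {x1, x3, x4, x5, x6, x7, x8, x10} ∩ {x1, x2, x4, x6, x8, x9, x10} = {x1, x4, x6, x8, x10}
… ∩ ⟦near x8⟧ = {x1, x4, x6, x8, x10} ∩ {x5, x7, x8, x10} = {x8, x10}
… ∩ ⟦grey⟧ = {x8, x10} ∩ {x1, x4, x5, x6, x7, x8, x9} = {x8}
… ∩ ⟦yellow⟧ = {x8} ∩ {x1, x6, x8, x9, x10} = {x8}
⟦grey yellow horse that saw x4 near x8⟧ = {x8}, so the cardinality is 1.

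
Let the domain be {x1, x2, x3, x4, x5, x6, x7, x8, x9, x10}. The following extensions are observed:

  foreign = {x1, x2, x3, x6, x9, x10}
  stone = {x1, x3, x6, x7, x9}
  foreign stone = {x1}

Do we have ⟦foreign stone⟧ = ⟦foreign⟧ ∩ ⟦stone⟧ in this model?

⟦foreign⟧ ∩ ⟦stone⟧ = {x1, x2, x3, x6, x9, x10} ∩ {x1, x3, x6, x7, x9} = {x1, x3, x6, x9}
Observed ⟦foreign stone⟧ = {x1}.
These differ, so the modifier is not intersective in this model.

no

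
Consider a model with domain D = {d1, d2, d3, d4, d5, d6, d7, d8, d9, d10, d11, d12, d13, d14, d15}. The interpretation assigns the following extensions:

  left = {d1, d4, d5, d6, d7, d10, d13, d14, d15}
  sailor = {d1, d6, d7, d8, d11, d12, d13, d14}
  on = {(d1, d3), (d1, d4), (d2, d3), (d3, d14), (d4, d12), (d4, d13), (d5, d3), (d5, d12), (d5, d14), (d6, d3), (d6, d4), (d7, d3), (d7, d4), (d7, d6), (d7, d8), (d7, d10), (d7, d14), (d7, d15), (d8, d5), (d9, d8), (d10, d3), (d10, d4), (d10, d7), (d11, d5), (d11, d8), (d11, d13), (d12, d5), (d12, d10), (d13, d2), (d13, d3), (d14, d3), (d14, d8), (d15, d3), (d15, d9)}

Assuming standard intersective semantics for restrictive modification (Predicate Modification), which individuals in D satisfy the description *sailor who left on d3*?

⟦who left⟧ = ⟦left⟧ = {d1, d4, d5, d6, d7, d10, d13, d14, d15}
⟦on d3⟧ = {x : ⟨x, d3⟩ ∈ ⟦on⟧} = {d1, d2, d5, d6, d7, d10, d13, d14, d15}
⟦sailor⟧ = {d1, d6, d7, d8, d11, d12, d13, d14}
… ∩ ⟦who left⟧ = {d1, d6, d7, d8, d11, d12, d13, d14} ∩ {d1, d4, d5, d6, d7, d10, d13, d14, d15} = {d1, d6, d7, d13, d14}
… ∩ ⟦on d3⟧ = {d1, d6, d7, d13, d14} ∩ {d1, d2, d5, d6, d7, d10, d13, d14, d15} = {d1, d6, d7, d13, d14}
So ⟦sailor who left on d3⟧ = {d1, d6, d7, d13, d14}.

{d1, d6, d7, d13, d14}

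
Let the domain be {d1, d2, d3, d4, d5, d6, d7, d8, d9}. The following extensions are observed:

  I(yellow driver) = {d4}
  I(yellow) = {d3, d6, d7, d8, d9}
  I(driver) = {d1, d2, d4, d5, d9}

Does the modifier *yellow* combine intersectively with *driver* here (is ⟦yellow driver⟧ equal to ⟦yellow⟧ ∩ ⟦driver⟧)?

⟦yellow⟧ ∩ ⟦driver⟧ = {d3, d6, d7, d8, d9} ∩ {d1, d2, d4, d5, d9} = {d9}
Observed ⟦yellow driver⟧ = {d4}.
These differ, so the modifier is not intersective in this model.

no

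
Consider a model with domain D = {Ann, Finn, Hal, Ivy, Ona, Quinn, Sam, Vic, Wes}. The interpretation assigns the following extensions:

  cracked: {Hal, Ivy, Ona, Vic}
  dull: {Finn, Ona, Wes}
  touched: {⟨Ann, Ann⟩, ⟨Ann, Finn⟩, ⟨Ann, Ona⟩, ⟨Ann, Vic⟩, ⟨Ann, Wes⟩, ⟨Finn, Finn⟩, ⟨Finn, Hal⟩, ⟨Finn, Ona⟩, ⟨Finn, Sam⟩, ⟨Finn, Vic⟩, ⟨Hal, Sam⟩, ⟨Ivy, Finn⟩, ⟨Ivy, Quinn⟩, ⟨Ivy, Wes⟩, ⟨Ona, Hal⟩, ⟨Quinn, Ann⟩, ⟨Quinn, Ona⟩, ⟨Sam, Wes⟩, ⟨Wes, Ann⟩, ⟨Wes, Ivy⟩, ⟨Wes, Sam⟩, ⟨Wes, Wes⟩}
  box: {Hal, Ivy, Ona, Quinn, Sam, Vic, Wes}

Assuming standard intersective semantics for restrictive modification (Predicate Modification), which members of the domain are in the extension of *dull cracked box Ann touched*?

⟦Ann touched⟧ = {x : ⟨Ann, x⟩ ∈ ⟦touched⟧} = {Ann, Finn, Ona, Vic, Wes}
⟦box⟧ = {Hal, Ivy, Ona, Quinn, Sam, Vic, Wes}
… ∩ ⟦Ann touched⟧ = {Hal, Ivy, Ona, Quinn, Sam, Vic, Wes} ∩ {Ann, Finn, Ona, Vic, Wes} = {Ona, Vic, Wes}
… ∩ ⟦dull⟧ = {Ona, Vic, Wes} ∩ {Finn, Ona, Wes} = {Ona, Wes}
… ∩ ⟦cracked⟧ = {Ona, Wes} ∩ {Hal, Ivy, Ona, Vic} = {Ona}
So ⟦dull cracked box Ann touched⟧ = {Ona}.

{Ona}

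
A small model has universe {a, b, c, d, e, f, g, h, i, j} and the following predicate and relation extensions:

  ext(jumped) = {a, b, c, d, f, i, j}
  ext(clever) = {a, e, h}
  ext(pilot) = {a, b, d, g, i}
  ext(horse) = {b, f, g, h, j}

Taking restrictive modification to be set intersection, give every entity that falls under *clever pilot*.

⟦pilot⟧ = {a, b, d, g, i}
… ∩ ⟦clever⟧ = {a, b, d, g, i} ∩ {a, e, h} = {a}
So ⟦clever pilot⟧ = {a}.

{a}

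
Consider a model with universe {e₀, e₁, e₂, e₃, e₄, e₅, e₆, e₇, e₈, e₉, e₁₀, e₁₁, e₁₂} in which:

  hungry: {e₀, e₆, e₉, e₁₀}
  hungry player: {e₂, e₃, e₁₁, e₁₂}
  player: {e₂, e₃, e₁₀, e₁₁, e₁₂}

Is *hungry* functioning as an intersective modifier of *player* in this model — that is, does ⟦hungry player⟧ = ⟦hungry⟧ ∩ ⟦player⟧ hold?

⟦hungry⟧ ∩ ⟦player⟧ = {e₀, e₆, e₉, e₁₀} ∩ {e₂, e₃, e₁₀, e₁₁, e₁₂} = {e₁₀}
Observed ⟦hungry player⟧ = {e₂, e₃, e₁₁, e₁₂}.
These differ, so the modifier is not intersective in this model.

no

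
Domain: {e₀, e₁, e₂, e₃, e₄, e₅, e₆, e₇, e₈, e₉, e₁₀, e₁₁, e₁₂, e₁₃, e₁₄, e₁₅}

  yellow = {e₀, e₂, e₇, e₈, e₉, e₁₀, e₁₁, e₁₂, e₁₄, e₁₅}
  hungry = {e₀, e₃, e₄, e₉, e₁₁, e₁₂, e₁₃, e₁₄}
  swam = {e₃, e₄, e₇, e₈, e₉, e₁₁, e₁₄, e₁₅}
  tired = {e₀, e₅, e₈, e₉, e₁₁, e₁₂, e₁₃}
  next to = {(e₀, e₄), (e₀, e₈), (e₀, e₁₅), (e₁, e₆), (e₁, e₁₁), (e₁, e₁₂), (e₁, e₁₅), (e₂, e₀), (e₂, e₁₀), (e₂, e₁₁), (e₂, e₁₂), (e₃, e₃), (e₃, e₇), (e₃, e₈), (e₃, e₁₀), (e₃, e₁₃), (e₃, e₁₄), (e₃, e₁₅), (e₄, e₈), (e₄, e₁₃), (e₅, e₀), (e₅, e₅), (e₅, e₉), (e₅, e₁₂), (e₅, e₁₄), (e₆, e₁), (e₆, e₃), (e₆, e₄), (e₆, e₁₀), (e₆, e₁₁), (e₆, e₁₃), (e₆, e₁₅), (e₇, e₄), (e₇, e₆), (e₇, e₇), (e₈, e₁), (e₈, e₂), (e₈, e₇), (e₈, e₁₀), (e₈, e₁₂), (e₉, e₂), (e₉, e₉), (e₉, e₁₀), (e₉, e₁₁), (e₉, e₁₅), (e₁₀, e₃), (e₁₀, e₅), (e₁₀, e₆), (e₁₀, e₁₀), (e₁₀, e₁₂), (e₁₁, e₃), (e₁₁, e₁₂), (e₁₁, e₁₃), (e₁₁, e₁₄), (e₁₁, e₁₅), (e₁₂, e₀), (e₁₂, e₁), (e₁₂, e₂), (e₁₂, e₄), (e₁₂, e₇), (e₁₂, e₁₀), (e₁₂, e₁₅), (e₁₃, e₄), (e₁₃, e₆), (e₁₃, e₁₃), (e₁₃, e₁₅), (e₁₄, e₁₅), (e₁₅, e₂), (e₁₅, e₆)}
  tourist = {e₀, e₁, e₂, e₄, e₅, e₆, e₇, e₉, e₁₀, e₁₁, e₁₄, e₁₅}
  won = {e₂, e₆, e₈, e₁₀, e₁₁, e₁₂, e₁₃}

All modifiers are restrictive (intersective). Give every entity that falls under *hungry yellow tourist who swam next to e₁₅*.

⟦who swam⟧ = ⟦swam⟧ = {e₃, e₄, e₇, e₈, e₉, e₁₁, e₁₄, e₁₅}
⟦next to e₁₅⟧ = {x : ⟨x, e₁₅⟩ ∈ ⟦next to⟧} = {e₀, e₁, e₃, e₆, e₉, e₁₁, e₁₂, e₁₃, e₁₄}
⟦tourist⟧ = {e₀, e₁, e₂, e₄, e₅, e₆, e₇, e₉, e₁₀, e₁₁, e₁₄, e₁₅}
… ∩ ⟦who swam⟧ = {e₀, e₁, e₂, e₄, e₅, e₆, e₇, e₉, e₁₀, e₁₁, e₁₄, e₁₅} ∩ {e₃, e₄, e₇, e₈, e₉, e₁₁, e₁₄, e₁₅} = {e₄, e₇, e₉, e₁₁, e₁₄, e₁₅}
… ∩ ⟦next to e₁₅⟧ = {e₄, e₇, e₉, e₁₁, e₁₄, e₁₅} ∩ {e₀, e₁, e₃, e₆, e₉, e₁₁, e₁₂, e₁₃, e₁₄} = {e₉, e₁₁, e₁₄}
… ∩ ⟦hungry⟧ = {e₉, e₁₁, e₁₄} ∩ {e₀, e₃, e₄, e₉, e₁₁, e₁₂, e₁₃, e₁₄} = {e₉, e₁₁, e₁₄}
… ∩ ⟦yellow⟧ = {e₉, e₁₁, e₁₄} ∩ {e₀, e₂, e₇, e₈, e₉, e₁₀, e₁₁, e₁₂, e₁₄, e₁₅} = {e₉, e₁₁, e₁₄}
So ⟦hungry yellow tourist who swam next to e₁₅⟧ = {e₉, e₁₁, e₁₄}.

{e₉, e₁₁, e₁₄}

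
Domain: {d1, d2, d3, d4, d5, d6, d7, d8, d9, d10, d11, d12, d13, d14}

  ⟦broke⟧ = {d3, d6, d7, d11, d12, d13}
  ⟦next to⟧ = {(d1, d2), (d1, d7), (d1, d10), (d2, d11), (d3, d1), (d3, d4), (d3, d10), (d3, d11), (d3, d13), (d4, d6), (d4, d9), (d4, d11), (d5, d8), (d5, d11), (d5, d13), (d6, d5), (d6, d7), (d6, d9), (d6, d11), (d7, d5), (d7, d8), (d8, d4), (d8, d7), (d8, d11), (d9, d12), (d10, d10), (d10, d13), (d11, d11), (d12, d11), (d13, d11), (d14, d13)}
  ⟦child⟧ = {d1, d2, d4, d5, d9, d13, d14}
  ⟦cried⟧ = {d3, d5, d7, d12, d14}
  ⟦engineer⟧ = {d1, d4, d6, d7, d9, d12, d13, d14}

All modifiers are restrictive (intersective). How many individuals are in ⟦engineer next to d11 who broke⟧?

3

⟦next to d11⟧ = {x : ⟨x, d11⟩ ∈ ⟦next to⟧} = {d2, d3, d4, d5, d6, d8, d11, d12, d13}
⟦who broke⟧ = ⟦broke⟧ = {d3, d6, d7, d11, d12, d13}
⟦engineer⟧ = {d1, d4, d6, d7, d9, d12, d13, d14}
… ∩ ⟦next to d11⟧ = {d1, d4, d6, d7, d9, d12, d13, d14} ∩ {d2, d3, d4, d5, d6, d8, d11, d12, d13} = {d4, d6, d12, d13}
… ∩ ⟦who broke⟧ = {d4, d6, d12, d13} ∩ {d3, d6, d7, d11, d12, d13} = {d6, d12, d13}
⟦engineer next to d11 who broke⟧ = {d6, d12, d13}, so the cardinality is 3.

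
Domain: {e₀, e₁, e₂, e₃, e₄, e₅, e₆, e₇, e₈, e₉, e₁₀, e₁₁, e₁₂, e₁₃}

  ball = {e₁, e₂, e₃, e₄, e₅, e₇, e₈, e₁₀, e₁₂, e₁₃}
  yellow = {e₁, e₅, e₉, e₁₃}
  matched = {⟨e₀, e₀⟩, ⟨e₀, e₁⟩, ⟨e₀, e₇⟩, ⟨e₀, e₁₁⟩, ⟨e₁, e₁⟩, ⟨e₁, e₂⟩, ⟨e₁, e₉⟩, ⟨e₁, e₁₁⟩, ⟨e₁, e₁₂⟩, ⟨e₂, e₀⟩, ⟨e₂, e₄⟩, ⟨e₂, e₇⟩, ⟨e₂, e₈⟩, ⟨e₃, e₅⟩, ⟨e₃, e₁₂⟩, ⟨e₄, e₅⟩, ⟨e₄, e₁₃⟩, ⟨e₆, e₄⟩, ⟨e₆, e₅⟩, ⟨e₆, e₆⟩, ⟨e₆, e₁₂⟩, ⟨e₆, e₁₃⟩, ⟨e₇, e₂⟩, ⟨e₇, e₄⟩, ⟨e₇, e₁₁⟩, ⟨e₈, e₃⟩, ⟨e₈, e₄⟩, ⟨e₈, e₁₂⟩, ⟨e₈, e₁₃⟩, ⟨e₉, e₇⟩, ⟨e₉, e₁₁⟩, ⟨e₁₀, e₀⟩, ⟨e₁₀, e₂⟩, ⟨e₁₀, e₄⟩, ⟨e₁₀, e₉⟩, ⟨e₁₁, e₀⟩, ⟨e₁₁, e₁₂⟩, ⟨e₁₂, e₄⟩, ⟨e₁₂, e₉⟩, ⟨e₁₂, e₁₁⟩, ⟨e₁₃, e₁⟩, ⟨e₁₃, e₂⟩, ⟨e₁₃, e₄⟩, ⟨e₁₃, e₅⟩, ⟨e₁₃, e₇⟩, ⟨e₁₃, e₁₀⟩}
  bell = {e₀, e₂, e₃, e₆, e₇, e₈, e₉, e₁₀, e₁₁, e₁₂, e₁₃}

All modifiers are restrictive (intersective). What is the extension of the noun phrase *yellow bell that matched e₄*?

{e₁₃}

⟦that matched e₄⟧ = {x : ⟨x, e₄⟩ ∈ ⟦matched⟧} = {e₂, e₆, e₇, e₈, e₁₀, e₁₂, e₁₃}
⟦bell⟧ = {e₀, e₂, e₃, e₆, e₇, e₈, e₉, e₁₀, e₁₁, e₁₂, e₁₃}
… ∩ ⟦that matched e₄⟧ = {e₀, e₂, e₃, e₆, e₇, e₈, e₉, e₁₀, e₁₁, e₁₂, e₁₃} ∩ {e₂, e₆, e₇, e₈, e₁₀, e₁₂, e₁₃} = {e₂, e₆, e₇, e₈, e₁₀, e₁₂, e₁₃}
… ∩ ⟦yellow⟧ = {e₂, e₆, e₇, e₈, e₁₀, e₁₂, e₁₃} ∩ {e₁, e₅, e₉, e₁₃} = {e₁₃}
So ⟦yellow bell that matched e₄⟧ = {e₁₃}.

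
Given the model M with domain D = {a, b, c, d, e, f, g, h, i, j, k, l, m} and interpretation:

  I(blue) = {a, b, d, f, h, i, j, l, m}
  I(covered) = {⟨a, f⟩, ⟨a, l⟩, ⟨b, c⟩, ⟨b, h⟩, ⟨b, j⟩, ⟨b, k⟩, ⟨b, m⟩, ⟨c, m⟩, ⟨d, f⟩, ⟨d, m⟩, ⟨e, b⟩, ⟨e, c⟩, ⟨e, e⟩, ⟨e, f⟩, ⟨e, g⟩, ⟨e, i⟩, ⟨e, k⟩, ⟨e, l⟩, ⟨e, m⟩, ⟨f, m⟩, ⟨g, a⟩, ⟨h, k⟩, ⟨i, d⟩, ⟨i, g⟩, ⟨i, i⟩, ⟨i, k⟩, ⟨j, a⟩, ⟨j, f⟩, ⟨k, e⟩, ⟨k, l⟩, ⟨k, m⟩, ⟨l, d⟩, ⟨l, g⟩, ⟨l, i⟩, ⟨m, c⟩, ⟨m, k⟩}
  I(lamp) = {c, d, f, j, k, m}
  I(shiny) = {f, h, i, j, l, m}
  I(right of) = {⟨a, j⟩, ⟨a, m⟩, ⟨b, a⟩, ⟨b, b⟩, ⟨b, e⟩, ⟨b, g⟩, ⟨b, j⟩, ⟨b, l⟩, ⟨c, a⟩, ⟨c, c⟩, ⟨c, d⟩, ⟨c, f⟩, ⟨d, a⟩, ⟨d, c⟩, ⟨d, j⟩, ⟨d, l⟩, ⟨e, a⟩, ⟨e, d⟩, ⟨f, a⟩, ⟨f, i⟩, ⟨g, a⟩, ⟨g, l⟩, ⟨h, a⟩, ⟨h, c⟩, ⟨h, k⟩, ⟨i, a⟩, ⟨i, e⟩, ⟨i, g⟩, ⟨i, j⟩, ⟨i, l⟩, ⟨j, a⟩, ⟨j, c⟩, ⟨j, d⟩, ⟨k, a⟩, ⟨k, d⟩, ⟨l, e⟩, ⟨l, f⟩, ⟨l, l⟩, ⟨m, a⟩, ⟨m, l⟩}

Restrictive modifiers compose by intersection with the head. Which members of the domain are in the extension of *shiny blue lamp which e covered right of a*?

{f, m}

⟦which e covered⟧ = {x : ⟨e, x⟩ ∈ ⟦covered⟧} = {b, c, e, f, g, i, k, l, m}
⟦right of a⟧ = {x : ⟨x, a⟩ ∈ ⟦right of⟧} = {b, c, d, e, f, g, h, i, j, k, m}
⟦lamp⟧ = {c, d, f, j, k, m}
… ∩ ⟦which e covered⟧ = {c, d, f, j, k, m} ∩ {b, c, e, f, g, i, k, l, m} = {c, f, k, m}
… ∩ ⟦right of a⟧ = {c, f, k, m} ∩ {b, c, d, e, f, g, h, i, j, k, m} = {c, f, k, m}
… ∩ ⟦shiny⟧ = {c, f, k, m} ∩ {f, h, i, j, l, m} = {f, m}
… ∩ ⟦blue⟧ = {f, m} ∩ {a, b, d, f, h, i, j, l, m} = {f, m}
So ⟦shiny blue lamp which e covered right of a⟧ = {f, m}.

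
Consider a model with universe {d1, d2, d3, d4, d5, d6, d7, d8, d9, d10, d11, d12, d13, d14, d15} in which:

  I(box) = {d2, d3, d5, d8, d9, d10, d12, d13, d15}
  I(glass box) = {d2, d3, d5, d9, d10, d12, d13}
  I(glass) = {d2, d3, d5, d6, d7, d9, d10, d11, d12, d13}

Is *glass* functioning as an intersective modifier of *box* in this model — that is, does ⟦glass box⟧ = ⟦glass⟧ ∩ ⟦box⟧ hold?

yes

⟦glass⟧ ∩ ⟦box⟧ = {d2, d3, d5, d6, d7, d9, d10, d11, d12, d13} ∩ {d2, d3, d5, d8, d9, d10, d12, d13, d15} = {d2, d3, d5, d9, d10, d12, d13}
Observed ⟦glass box⟧ = {d2, d3, d5, d9, d10, d12, d13}.
These coincide, so the modifier is intersective here.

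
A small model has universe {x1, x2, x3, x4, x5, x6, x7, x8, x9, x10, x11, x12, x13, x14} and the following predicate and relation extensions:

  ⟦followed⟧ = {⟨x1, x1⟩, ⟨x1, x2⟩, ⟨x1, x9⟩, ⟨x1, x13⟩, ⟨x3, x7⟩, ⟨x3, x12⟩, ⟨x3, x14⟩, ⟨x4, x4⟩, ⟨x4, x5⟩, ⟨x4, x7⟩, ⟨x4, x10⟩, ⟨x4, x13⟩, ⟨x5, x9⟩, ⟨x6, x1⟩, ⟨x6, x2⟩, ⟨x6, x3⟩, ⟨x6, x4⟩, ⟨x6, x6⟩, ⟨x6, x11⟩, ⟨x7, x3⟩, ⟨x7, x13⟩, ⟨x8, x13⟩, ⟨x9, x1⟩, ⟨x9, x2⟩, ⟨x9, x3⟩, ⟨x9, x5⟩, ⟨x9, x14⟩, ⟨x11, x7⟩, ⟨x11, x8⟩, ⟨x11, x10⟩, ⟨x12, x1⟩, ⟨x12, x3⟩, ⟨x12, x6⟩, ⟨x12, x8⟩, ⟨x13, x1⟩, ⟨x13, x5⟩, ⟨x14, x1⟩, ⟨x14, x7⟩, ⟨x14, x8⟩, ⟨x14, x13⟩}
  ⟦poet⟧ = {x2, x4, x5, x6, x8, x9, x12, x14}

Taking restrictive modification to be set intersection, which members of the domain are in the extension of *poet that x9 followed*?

⟦that x9 followed⟧ = {x : ⟨x9, x⟩ ∈ ⟦followed⟧} = {x1, x2, x3, x5, x14}
⟦poet⟧ = {x2, x4, x5, x6, x8, x9, x12, x14}
… ∩ ⟦that x9 followed⟧ = {x2, x4, x5, x6, x8, x9, x12, x14} ∩ {x1, x2, x3, x5, x14} = {x2, x5, x14}
So ⟦poet that x9 followed⟧ = {x2, x5, x14}.

{x2, x5, x14}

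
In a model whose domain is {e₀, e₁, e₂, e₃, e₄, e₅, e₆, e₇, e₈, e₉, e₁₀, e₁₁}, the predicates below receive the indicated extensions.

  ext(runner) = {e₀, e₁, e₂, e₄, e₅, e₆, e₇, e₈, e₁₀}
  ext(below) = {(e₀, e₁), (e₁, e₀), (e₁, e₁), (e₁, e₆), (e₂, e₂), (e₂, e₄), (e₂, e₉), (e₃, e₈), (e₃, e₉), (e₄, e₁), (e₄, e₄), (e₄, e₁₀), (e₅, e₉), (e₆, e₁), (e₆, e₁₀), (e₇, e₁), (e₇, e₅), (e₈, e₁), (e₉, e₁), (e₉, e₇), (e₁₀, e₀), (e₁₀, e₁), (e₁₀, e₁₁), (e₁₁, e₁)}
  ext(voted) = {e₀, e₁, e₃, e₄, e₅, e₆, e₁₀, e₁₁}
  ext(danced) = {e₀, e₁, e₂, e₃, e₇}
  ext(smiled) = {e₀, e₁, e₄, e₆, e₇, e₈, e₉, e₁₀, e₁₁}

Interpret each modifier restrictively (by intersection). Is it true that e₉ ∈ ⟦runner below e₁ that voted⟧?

⟦below e₁⟧ = {x : ⟨x, e₁⟩ ∈ ⟦below⟧} = {e₀, e₁, e₄, e₆, e₇, e₈, e₉, e₁₀, e₁₁}
⟦that voted⟧ = ⟦voted⟧ = {e₀, e₁, e₃, e₄, e₅, e₆, e₁₀, e₁₁}
⟦runner⟧ = {e₀, e₁, e₂, e₄, e₅, e₆, e₇, e₈, e₁₀}
… ∩ ⟦below e₁⟧ = {e₀, e₁, e₂, e₄, e₅, e₆, e₇, e₈, e₁₀} ∩ {e₀, e₁, e₄, e₆, e₇, e₈, e₉, e₁₀, e₁₁} = {e₀, e₁, e₄, e₆, e₇, e₈, e₁₀}
… ∩ ⟦that voted⟧ = {e₀, e₁, e₄, e₆, e₇, e₈, e₁₀} ∩ {e₀, e₁, e₃, e₄, e₅, e₆, e₁₀, e₁₁} = {e₀, e₁, e₄, e₆, e₁₀}
⟦runner below e₁ that voted⟧ = {e₀, e₁, e₄, e₆, e₁₀}; e₉ ∉ this set.

no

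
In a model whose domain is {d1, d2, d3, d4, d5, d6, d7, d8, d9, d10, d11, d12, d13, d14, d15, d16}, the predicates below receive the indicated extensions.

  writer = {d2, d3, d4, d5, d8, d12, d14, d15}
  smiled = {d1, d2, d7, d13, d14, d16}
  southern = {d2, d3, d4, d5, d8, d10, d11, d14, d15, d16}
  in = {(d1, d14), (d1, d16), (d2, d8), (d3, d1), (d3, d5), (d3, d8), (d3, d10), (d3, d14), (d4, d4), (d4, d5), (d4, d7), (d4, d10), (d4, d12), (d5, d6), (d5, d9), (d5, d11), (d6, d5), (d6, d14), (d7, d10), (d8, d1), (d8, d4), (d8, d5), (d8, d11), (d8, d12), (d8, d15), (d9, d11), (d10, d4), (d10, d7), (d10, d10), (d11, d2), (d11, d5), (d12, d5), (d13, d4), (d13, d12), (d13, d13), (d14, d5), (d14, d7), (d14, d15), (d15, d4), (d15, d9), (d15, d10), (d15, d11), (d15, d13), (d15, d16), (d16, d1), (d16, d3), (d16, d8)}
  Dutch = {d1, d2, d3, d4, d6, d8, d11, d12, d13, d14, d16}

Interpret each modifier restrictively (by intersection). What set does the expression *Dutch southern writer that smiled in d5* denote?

{d14}

⟦that smiled⟧ = ⟦smiled⟧ = {d1, d2, d7, d13, d14, d16}
⟦in d5⟧ = {x : ⟨x, d5⟩ ∈ ⟦in⟧} = {d3, d4, d6, d8, d11, d12, d14}
⟦writer⟧ = {d2, d3, d4, d5, d8, d12, d14, d15}
… ∩ ⟦that smiled⟧ = {d2, d3, d4, d5, d8, d12, d14, d15} ∩ {d1, d2, d7, d13, d14, d16} = {d2, d14}
… ∩ ⟦in d5⟧ = {d2, d14} ∩ {d3, d4, d6, d8, d11, d12, d14} = {d14}
… ∩ ⟦Dutch⟧ = {d14} ∩ {d1, d2, d3, d4, d6, d8, d11, d12, d13, d14, d16} = {d14}
… ∩ ⟦southern⟧ = {d14} ∩ {d2, d3, d4, d5, d8, d10, d11, d14, d15, d16} = {d14}
So ⟦Dutch southern writer that smiled in d5⟧ = {d14}.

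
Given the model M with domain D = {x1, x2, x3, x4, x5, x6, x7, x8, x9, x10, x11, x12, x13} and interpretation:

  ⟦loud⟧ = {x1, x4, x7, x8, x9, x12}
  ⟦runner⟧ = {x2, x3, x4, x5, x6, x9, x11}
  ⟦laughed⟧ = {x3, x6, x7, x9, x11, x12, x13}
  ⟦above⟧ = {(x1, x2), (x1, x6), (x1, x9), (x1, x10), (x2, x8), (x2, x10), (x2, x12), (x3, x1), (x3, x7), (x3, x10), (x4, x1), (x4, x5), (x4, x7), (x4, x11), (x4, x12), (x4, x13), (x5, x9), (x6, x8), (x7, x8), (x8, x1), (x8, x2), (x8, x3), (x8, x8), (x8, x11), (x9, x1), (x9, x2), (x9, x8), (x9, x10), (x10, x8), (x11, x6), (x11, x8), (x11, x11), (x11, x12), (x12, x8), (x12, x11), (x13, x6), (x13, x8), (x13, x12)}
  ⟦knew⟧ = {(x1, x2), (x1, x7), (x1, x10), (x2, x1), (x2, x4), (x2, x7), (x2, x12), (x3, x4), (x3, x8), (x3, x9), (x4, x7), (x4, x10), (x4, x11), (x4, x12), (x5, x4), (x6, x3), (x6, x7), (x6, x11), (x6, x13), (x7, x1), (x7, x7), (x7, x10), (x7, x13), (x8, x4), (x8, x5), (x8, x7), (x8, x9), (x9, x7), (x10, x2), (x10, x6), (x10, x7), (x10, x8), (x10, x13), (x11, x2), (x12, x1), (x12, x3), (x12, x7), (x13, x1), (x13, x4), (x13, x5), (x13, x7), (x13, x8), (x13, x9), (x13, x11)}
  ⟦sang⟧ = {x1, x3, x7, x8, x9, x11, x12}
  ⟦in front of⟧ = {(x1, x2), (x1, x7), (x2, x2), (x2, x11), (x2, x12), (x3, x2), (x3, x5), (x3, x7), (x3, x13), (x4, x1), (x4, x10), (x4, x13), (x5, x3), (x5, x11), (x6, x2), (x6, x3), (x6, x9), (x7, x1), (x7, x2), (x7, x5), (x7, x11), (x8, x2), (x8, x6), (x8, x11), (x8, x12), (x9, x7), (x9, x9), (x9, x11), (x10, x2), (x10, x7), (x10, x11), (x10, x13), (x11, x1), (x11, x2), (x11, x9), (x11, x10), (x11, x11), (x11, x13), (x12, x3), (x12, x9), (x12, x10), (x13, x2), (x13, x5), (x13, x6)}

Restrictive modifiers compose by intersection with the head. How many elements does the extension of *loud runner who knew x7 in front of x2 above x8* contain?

⟦who knew x7⟧ = {x : ⟨x, x7⟩ ∈ ⟦knew⟧} = {x1, x2, x4, x6, x7, x8, x9, x10, x12, x13}
⟦in front of x2⟧ = {x : ⟨x, x2⟩ ∈ ⟦in front of⟧} = {x1, x2, x3, x6, x7, x8, x10, x11, x13}
⟦above x8⟧ = {x : ⟨x, x8⟩ ∈ ⟦above⟧} = {x2, x6, x7, x8, x9, x10, x11, x12, x13}
⟦runner⟧ = {x2, x3, x4, x5, x6, x9, x11}
… ∩ ⟦who knew x7⟧ = {x2, x3, x4, x5, x6, x9, x11} ∩ {x1, x2, x4, x6, x7, x8, x9, x10, x12, x13} = {x2, x4, x6, x9}
… ∩ ⟦in front of x2⟧ = {x2, x4, x6, x9} ∩ {x1, x2, x3, x6, x7, x8, x10, x11, x13} = {x2, x6}
… ∩ ⟦above x8⟧ = {x2, x6} ∩ {x2, x6, x7, x8, x9, x10, x11, x12, x13} = {x2, x6}
… ∩ ⟦loud⟧ = {x2, x6} ∩ {x1, x4, x7, x8, x9, x12} = ∅
⟦loud runner who knew x7 in front of x2 above x8⟧ = ∅, so the cardinality is 0.

0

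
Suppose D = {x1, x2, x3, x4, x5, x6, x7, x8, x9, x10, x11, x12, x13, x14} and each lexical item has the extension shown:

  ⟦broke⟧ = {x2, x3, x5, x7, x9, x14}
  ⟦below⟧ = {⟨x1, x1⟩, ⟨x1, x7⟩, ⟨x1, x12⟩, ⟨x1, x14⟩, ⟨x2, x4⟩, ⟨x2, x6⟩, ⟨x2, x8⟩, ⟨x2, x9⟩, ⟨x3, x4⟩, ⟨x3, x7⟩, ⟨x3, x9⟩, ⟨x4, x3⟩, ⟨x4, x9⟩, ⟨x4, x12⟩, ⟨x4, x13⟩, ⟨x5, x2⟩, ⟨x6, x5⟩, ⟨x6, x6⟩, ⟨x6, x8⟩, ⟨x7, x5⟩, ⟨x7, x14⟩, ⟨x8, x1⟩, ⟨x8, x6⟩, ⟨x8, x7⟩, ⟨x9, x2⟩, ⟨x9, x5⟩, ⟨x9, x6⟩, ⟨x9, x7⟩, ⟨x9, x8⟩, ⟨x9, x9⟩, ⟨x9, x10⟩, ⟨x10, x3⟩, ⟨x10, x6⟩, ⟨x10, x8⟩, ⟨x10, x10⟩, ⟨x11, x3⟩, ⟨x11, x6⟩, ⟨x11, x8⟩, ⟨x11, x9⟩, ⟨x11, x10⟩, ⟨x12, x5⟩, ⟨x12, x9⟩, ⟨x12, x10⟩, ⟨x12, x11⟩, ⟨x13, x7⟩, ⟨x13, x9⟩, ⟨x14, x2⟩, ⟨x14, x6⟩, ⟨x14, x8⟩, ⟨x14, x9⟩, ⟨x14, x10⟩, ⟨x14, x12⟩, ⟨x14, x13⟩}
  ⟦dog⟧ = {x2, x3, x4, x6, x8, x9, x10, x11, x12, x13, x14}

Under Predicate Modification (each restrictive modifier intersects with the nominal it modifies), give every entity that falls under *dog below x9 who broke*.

⟦below x9⟧ = {x : ⟨x, x9⟩ ∈ ⟦below⟧} = {x2, x3, x4, x9, x11, x12, x13, x14}
⟦who broke⟧ = ⟦broke⟧ = {x2, x3, x5, x7, x9, x14}
⟦dog⟧ = {x2, x3, x4, x6, x8, x9, x10, x11, x12, x13, x14}
… ∩ ⟦below x9⟧ = {x2, x3, x4, x6, x8, x9, x10, x11, x12, x13, x14} ∩ {x2, x3, x4, x9, x11, x12, x13, x14} = {x2, x3, x4, x9, x11, x12, x13, x14}
… ∩ ⟦who broke⟧ = {x2, x3, x4, x9, x11, x12, x13, x14} ∩ {x2, x3, x5, x7, x9, x14} = {x2, x3, x9, x14}
So ⟦dog below x9 who broke⟧ = {x2, x3, x9, x14}.

{x2, x3, x9, x14}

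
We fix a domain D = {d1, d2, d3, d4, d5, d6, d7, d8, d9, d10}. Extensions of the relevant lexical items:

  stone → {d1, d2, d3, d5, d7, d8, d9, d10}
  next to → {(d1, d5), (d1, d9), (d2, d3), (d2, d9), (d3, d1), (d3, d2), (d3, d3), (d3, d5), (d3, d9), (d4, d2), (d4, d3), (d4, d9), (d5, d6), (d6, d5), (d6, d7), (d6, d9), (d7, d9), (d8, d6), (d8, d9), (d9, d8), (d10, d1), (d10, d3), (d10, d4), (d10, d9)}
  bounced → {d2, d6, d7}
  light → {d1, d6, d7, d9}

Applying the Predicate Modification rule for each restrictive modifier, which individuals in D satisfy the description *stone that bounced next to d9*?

{d2, d7}

⟦that bounced⟧ = ⟦bounced⟧ = {d2, d6, d7}
⟦next to d9⟧ = {x : ⟨x, d9⟩ ∈ ⟦next to⟧} = {d1, d2, d3, d4, d6, d7, d8, d10}
⟦stone⟧ = {d1, d2, d3, d5, d7, d8, d9, d10}
… ∩ ⟦that bounced⟧ = {d1, d2, d3, d5, d7, d8, d9, d10} ∩ {d2, d6, d7} = {d2, d7}
… ∩ ⟦next to d9⟧ = {d2, d7} ∩ {d1, d2, d3, d4, d6, d7, d8, d10} = {d2, d7}
So ⟦stone that bounced next to d9⟧ = {d2, d7}.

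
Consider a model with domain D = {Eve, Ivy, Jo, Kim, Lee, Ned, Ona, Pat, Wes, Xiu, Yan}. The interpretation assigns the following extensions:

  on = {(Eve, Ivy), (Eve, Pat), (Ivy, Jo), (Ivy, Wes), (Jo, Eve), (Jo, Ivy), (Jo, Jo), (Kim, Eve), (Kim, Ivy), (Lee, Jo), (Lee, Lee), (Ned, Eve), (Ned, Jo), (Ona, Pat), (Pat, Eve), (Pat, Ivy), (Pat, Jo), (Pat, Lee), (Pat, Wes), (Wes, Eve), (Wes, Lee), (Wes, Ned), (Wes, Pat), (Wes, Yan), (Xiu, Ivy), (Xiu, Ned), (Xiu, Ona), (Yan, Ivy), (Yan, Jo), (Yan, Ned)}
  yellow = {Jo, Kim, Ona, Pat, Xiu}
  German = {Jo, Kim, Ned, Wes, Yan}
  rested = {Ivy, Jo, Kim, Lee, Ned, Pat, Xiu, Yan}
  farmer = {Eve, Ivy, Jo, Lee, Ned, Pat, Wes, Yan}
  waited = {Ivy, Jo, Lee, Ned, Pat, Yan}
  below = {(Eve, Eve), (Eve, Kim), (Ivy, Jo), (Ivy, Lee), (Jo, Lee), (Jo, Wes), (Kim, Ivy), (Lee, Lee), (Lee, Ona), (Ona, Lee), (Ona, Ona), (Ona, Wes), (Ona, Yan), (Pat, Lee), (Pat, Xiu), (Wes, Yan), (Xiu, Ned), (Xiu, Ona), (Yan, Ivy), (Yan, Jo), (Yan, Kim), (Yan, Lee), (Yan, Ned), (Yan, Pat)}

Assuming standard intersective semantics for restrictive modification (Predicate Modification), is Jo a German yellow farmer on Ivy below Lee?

⟦on Ivy⟧ = {x : ⟨x, Ivy⟩ ∈ ⟦on⟧} = {Eve, Jo, Kim, Pat, Xiu, Yan}
⟦below Lee⟧ = {x : ⟨x, Lee⟩ ∈ ⟦below⟧} = {Ivy, Jo, Lee, Ona, Pat, Yan}
⟦farmer⟧ = {Eve, Ivy, Jo, Lee, Ned, Pat, Wes, Yan}
… ∩ ⟦on Ivy⟧ = {Eve, Ivy, Jo, Lee, Ned, Pat, Wes, Yan} ∩ {Eve, Jo, Kim, Pat, Xiu, Yan} = {Eve, Jo, Pat, Yan}
… ∩ ⟦below Lee⟧ = {Eve, Jo, Pat, Yan} ∩ {Ivy, Jo, Lee, Ona, Pat, Yan} = {Jo, Pat, Yan}
… ∩ ⟦German⟧ = {Jo, Pat, Yan} ∩ {Jo, Kim, Ned, Wes, Yan} = {Jo, Yan}
… ∩ ⟦yellow⟧ = {Jo, Yan} ∩ {Jo, Kim, Ona, Pat, Xiu} = {Jo}
⟦German yellow farmer on Ivy below Lee⟧ = {Jo}; Jo ∈ this set.

yes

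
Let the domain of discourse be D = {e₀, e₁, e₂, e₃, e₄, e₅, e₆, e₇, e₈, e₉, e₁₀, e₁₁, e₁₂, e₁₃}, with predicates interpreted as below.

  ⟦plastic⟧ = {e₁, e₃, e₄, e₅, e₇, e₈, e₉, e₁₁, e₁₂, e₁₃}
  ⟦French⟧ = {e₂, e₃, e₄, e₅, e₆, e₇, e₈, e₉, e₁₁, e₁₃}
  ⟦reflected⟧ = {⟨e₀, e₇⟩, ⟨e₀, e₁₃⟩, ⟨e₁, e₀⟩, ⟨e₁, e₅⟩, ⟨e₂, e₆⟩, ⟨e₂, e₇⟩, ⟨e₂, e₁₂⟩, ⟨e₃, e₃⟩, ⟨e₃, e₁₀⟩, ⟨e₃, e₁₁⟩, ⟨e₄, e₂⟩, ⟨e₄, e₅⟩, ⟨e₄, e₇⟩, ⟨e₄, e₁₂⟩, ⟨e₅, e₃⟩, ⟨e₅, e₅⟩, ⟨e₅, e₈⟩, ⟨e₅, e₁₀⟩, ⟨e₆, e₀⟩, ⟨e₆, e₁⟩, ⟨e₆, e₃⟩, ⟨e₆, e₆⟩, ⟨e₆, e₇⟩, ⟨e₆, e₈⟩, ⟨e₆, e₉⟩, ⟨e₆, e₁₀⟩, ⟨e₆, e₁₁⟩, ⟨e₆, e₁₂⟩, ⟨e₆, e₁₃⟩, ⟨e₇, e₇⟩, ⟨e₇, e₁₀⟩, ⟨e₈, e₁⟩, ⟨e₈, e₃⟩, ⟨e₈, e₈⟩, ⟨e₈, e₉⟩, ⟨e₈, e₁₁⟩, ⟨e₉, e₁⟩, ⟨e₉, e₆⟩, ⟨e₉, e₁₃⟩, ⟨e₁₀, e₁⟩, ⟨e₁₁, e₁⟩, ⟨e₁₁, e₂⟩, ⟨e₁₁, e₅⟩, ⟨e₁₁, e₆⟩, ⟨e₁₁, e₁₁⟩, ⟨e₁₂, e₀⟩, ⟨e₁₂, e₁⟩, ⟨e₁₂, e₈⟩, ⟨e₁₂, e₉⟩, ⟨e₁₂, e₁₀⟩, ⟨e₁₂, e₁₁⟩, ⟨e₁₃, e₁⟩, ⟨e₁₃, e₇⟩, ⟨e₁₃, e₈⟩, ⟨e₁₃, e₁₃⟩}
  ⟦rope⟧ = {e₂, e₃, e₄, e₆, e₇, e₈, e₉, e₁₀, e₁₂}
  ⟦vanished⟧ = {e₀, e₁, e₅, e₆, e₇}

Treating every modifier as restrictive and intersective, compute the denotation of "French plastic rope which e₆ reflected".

⟦which e₆ reflected⟧ = {x : ⟨e₆, x⟩ ∈ ⟦reflected⟧} = {e₀, e₁, e₃, e₆, e₇, e₈, e₉, e₁₀, e₁₁, e₁₂, e₁₃}
⟦rope⟧ = {e₂, e₃, e₄, e₆, e₇, e₈, e₉, e₁₀, e₁₂}
… ∩ ⟦which e₆ reflected⟧ = {e₂, e₃, e₄, e₆, e₇, e₈, e₉, e₁₀, e₁₂} ∩ {e₀, e₁, e₃, e₆, e₇, e₈, e₉, e₁₀, e₁₁, e₁₂, e₁₃} = {e₃, e₆, e₇, e₈, e₉, e₁₀, e₁₂}
… ∩ ⟦French⟧ = {e₃, e₆, e₇, e₈, e₉, e₁₀, e₁₂} ∩ {e₂, e₃, e₄, e₅, e₆, e₇, e₈, e₉, e₁₁, e₁₃} = {e₃, e₆, e₇, e₈, e₉}
… ∩ ⟦plastic⟧ = {e₃, e₆, e₇, e₈, e₉} ∩ {e₁, e₃, e₄, e₅, e₇, e₈, e₉, e₁₁, e₁₂, e₁₃} = {e₃, e₇, e₈, e₉}
So ⟦French plastic rope which e₆ reflected⟧ = {e₃, e₇, e₈, e₉}.

{e₃, e₇, e₈, e₉}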